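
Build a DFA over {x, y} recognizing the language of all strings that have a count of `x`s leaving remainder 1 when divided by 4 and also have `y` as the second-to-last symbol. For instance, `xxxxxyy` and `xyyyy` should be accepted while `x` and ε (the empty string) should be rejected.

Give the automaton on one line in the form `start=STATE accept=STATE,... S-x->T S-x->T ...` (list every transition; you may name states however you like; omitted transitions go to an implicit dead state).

start=A accept=F,H A-x->B A-y->C B-x->D B-y->E C-x->F C-y->C D-x->G D-y->D E-x->D E-y->H F-x->D F-y->E G-x->A G-y->G H-x->D H-y->H

Handle the two conditions separately and then intersect. One (4 states) tracks the count of `x`s modulo 4; the other (7 states) tracks the last 2 symbols read. Each combined state is a pair, one component from each; accept when both components accept. After merging equivalent states the machine shrinks.
       x  y 
>  A   B  C 
   B   D  E 
   C   F  C 
   D   G  D 
   E   D  H 
 * F   D  E 
   G   A  G 
 * H   D  H 
(> = start, * = accepting)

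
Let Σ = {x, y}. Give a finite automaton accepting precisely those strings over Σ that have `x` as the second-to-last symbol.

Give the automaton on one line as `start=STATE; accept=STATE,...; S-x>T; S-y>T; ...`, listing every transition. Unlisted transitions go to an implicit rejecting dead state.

Because acceptance depends on a position counted from the end, the machine has to buffer the most recent 2 symbols. Make each state the string of the last up-to-2 symbols read; on input `x` shift the window left and append `x`. Accept when the buffered window has length 2 and begins with `x`.
7 states suffice.
        x   y  
>  S0   S1  S2 
   S1   S3  S4 
   S2   S5  S6 
 * S3   S3  S4 
 * S4   S5  S6 
   S5   S3  S4 
   S6   S5  S6 
(> = start, * = accepting)

start=S0; accept=S3,S4; S0-x>S1; S0-y>S2; S1-x>S3; S1-y>S4; S2-x>S5; S2-y>S6; S3-x>S3; S3-y>S4; S4-x>S5; S4-y>S6; S5-x>S3; S5-y>S4; S6-x>S5; S6-y>S6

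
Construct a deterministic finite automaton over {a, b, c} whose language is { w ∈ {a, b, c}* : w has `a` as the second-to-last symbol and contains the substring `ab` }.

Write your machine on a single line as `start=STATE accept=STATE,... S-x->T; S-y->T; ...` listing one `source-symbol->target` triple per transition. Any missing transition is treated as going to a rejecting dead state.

start=s0; accept=s2,s5; s0-a->s1; s0-b->s0; s0-c->s0; s1-a->s1; s1-b->s2; s1-c->s0; s2-a->s3; s2-b->s4; s2-c->s4; s3-a->s5; s3-b->s2; s3-c->s2; s4-a->s3; s4-b->s4; s4-c->s4; s5-a->s5; s5-b->s2; s5-c->s2

Run two small machines in parallel and take their product. The first has 13 states tracking the last 2 symbols read; the second has 3 states tracking whether and how much of `ab` has been seen. A product state is a pair (one from each), accepting exactly when both do. Minimizing collapses redundant product states.
A 6-state machine:
        a   b   c  
>  s0   s1  s0  s0 
   s1   s1  s2  s0 
 * s2   s3  s4  s4 
   s3   s5  s2  s2 
   s4   s3  s4  s4 
 * s5   s5  s2  s2 
(> = start, * = accepting)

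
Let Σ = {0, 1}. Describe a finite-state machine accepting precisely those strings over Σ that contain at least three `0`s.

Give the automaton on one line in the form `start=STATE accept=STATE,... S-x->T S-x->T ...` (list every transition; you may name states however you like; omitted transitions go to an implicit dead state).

Only the number of `0`s matters, and only up to 4. Make a chain S0 → S1 → S2 → S3 → S4 advanced by each `0` (with S4 absorbing); every other symbol self-loops. The accepting set is {S3, S4}.
With 5 states:
        0   1  
>  S0   S1  S0 
   S1   S2  S1 
   S2   S3  S2 
 * S3   S4  S3 
 * S4   S4  S4 
(> = start, * = accepting)

start=S0 accept=S3,S4 S0-0->S1 S0-1->S0 S1-0->S2 S1-1->S1 S2-0->S3 S2-1->S2 S3-0->S4 S3-1->S3 S4-0->S4 S4-1->S4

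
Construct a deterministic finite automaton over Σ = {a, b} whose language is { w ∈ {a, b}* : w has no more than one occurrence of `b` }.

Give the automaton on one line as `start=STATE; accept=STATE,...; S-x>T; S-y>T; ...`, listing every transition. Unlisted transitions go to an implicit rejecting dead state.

Only the number of `b`s matters, and only up to 2. Make a chain q0 → q1 → q2 advanced by each `b` (with q2 absorbing); every other symbol self-loops. The accepting set is {q0, q1}.
        a   b  
>* q0   q0  q1 
 * q1   q1  q2 
   q2   q2  q2 
(> = start, * = accepting)

start=q0; accept=q0,q1; q0-a>q0; q0-b>q1; q1-a>q1; q1-b>q2; q2-a>q2; q2-b>q2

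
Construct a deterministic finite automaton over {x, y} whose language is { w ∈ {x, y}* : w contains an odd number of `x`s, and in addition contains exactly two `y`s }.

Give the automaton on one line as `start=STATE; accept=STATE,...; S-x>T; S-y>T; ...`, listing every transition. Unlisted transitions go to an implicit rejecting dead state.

Handle the two conditions separately and then intersect. The first has 2 states tracking the count of `x`s modulo 2; the second has 4 states tracking the count of `y`s, saturating at 3. A product state is a pair (one from each), accepting exactly when both do. Equivalent product states are then merged.
7 states suffice.
        x   y  
>  q0   q1  q2 
   q1   q0  q3 
   q2   q3  q4 
   q3   q2  q5 
   q4   q5  q6 
 * q5   q4  q6 
   q6   q6  q6 
(> = start, * = accepting)

start=q0; accept=q5; q0-x>q1; q0-y>q2; q1-x>q0; q1-y>q3; q2-x>q3; q2-y>q4; q3-x>q2; q3-y>q5; q4-x>q5; q4-y>q6; q5-x>q4; q5-y>q6; q6-x>q6; q6-y>q6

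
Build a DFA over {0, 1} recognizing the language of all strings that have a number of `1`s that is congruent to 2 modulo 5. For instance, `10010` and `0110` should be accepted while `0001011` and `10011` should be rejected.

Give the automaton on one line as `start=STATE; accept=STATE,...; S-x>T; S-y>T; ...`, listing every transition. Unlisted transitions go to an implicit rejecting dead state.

start=q0; accept=q2; q0-0>q0; q0-1>q1; q1-0>q1; q1-1>q2; q2-0>q2; q2-1>q3; q3-0>q3; q3-1>q4; q4-0>q4; q4-1>q0

The only thing that matters is how many `1`s have appeared, reduced mod 5. Use one state per residue: q0 for 0, …, q4 for 4. Reading `1` moves to the next residue; anything else stays put. q2 is accepting.
A 5-state machine:
        0   1  
>  q0   q0  q1 
   q1   q1  q2 
 * q2   q2  q3 
   q3   q3  q4 
   q4   q4  q0 
(> = start, * = accepting)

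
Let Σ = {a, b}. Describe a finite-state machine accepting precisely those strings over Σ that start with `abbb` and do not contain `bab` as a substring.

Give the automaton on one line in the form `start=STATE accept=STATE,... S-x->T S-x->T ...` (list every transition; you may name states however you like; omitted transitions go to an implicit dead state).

Handle the two conditions separately and then intersect. The first has 6 states tracking whether the input so far still matches the prefix `abbb`; the second has 4 states tracking partial matches of the forbidden pattern `bab`. A product state is a pair (one from each), accepting exactly when both do.
12 states suffice.
          a    b  
>  S0     S1   S2 
   S1     S3   S4 
   S2     S5   S2 
   S3     S3   S2 
   S4     S5   S6 
   S5     S3   S7 
   S6     S5   S8 
   S7     S7   S7 
 * S8     S9   S8 
 * S9    S10  S11 
 * S10   S10   S8 
   S11   S11  S11 
(> = start, * = accepting)

start=S0 accept=S8,S9,S10 S0-a->S1 S0-b->S2 S1-a->S3 S1-b->S4 S2-a->S5 S2-b->S2 S3-a->S3 S3-b->S2 S4-a->S5 S4-b->S6 S5-a->S3 S5-b->S7 S6-a->S5 S6-b->S8 S7-a->S7 S7-b->S7 S8-a->S9 S8-b->S8 S9-a->S10 S9-b->S11 S10-a->S10 S10-b->S8 S11-a->S11 S11-b->S11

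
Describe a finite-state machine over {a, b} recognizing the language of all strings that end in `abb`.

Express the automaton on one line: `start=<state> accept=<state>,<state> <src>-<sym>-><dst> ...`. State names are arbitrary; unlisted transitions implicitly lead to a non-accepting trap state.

Let each state record the length of the longest suffix of the input read so far that is also a prefix of `abb`. q1 means the last symbol is `a`; q2 means the last 2 symbols are `ab`; q3 means the last 3 symbols are `abb`. Accept only at q3, where the string currently ends in `abb`.
        a   b  
>  q0   q1  q0 
   q1   q1  q2 
   q2   q1  q3 
 * q3   q1  q0 
(> = start, * = accepting)

start=q0 accept=q3 q0-a->q1 q0-b->q0 q1-a->q1 q1-b->q2 q2-a->q1 q2-b->q3 q3-a->q1 q3-b->q0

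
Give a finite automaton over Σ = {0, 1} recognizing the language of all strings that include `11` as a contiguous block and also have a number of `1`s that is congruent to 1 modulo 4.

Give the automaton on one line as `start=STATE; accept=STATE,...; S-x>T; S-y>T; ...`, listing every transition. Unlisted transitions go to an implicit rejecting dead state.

start=S0; accept=S9; S0-0>S0; S0-1>S1; S1-0>S2; S1-1>S3; S2-0>S2; S2-1>S4; S3-0>S3; S3-1>S5; S4-0>S6; S4-1>S5; S5-0>S5; S5-1>S7; S6-0>S6; S6-1>S8; S7-0>S7; S7-1>S9; S8-0>S10; S8-1>S7; S9-0>S9; S9-1>S3; S10-0>S10; S10-1>S11; S11-0>S0; S11-1>S9

Build one automaton per condition and run them in lockstep. The first has 3 states tracking whether and how much of `11` has been seen; the second has 4 states tracking the count of `1`s modulo 4. A product state is a pair (one from each), accepting exactly when both do.
A 12-state machine:
          0    1  
>  S0     S0   S1 
   S1     S2   S3 
   S2     S2   S4 
   S3     S3   S5 
   S4     S6   S5 
   S5     S5   S7 
   S6     S6   S8 
   S7     S7   S9 
   S8    S10   S7 
 * S9     S9   S3 
   S10   S10  S11 
   S11    S0   S9 
(> = start, * = accepting)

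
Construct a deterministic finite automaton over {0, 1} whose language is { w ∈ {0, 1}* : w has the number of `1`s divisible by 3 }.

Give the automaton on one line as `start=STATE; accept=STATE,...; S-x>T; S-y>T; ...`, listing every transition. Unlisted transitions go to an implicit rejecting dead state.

start=s0; accept=s0; s0-0>s0; s0-1>s1; s1-0>s1; s1-1>s2; s2-0>s2; s2-1>s0

Keep the running count of `1`s modulo 3: each `1` advances along the cycle s0 → s1 → s2 → s0 while other symbols loop. Accept at s0.
3 states suffice.
        0   1  
>* s0   s0  s1 
   s1   s1  s2 
   s2   s2  s0 
(> = start, * = accepting)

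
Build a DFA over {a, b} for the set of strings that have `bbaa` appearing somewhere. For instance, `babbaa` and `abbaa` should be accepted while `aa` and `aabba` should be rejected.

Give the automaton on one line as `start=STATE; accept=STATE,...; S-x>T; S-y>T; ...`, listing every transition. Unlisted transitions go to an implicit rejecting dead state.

States S0..S3 record the length of the longest prefix of `bbaa` that matches the current input suffix. Reaching S4 means `bbaa` has been seen, and we stay there forever. Accept from S4.
With 5 states:
        a   b  
>  S0   S0  S1 
   S1   S0  S2 
   S2   S3  S2 
   S3   S4  S1 
 * S4   S4  S4 
(> = start, * = accepting)

start=S0; accept=S4; S0-a>S0; S0-b>S1; S1-a>S0; S1-b>S2; S2-a>S3; S2-b>S2; S3-a>S4; S3-b>S1; S4-a>S4; S4-b>S4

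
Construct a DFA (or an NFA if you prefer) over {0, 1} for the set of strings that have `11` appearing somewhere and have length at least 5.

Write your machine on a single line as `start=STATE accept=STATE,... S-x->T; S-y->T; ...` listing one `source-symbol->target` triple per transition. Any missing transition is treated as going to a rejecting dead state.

start=S0; accept=S14,S17; S0-0->S1; S0-1->S2; S1-0->S3; S1-1->S4; S2-0->S3; S2-1->S5; S3-0->S6; S3-1->S7; S4-0->S6; S4-1->S8; S5-0->S8; S5-1->S8; S6-0->S9; S6-1->S10; S7-0->S9; S7-1->S11; S8-0->S11; S8-1->S11; S9-0->S12; S9-1->S13; S10-0->S12; S10-1->S14; S11-0->S14; S11-1->S14; S12-0->S15; S12-1->S16; S13-0->S15; S13-1->S17; S14-0->S17; S14-1->S17; S15-0->S15; S15-1->S16; S16-0->S15; S16-1->S17; S17-0->S17; S17-1->S17

Handle the two conditions separately and then intersect. The first has 3 states tracking whether and how much of `11` has been seen; the second has 7 states tracking the input length, saturating at 6. A product state is a pair (one from each), accepting exactly when both do.
An 18-state machine:
          0    1  
>  S0     S1   S2 
   S1     S3   S4 
   S2     S3   S5 
   S3     S6   S7 
   S4     S6   S8 
   S5     S8   S8 
   S6     S9  S10 
   S7     S9  S11 
   S8    S11  S11 
   S9    S12  S13 
   S10   S12  S14 
   S11   S14  S14 
   S12   S15  S16 
   S13   S15  S17 
 * S14   S17  S17 
   S15   S15  S16 
   S16   S15  S17 
 * S17   S17  S17 
(> = start, * = accepting)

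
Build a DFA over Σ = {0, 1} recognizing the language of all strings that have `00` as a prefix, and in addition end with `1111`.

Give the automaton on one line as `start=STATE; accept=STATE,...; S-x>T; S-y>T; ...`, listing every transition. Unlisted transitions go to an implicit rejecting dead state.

Build one automaton per condition and run them in lockstep. The first has 4 states tracking whether the input so far still matches the prefix `00`; the second has 5 states tracking how much of the suffix `1111` has currently been matched. A product state is a pair (one from each), accepting exactly when both do.
12 states suffice.
          0    1  
>  q0     q1   q2 
   q1     q3   q2 
   q2     q4   q5 
   q3     q3   q6 
   q4     q4   q2 
   q5     q4   q7 
   q6     q3   q8 
   q7     q4   q9 
   q8     q3  q10 
   q9     q4   q9 
   q10    q3  q11 
 * q11    q3  q11 
(> = start, * = accepting)

start=q0; accept=q11; q0-0>q1; q0-1>q2; q1-0>q3; q1-1>q2; q2-0>q4; q2-1>q5; q3-0>q3; q3-1>q6; q4-0>q4; q4-1>q2; q5-0>q4; q5-1>q7; q6-0>q3; q6-1>q8; q7-0>q4; q7-1>q9; q8-0>q3; q8-1>q10; q9-0>q4; q9-1>q9; q10-0>q3; q10-1>q11; q11-0>q3; q11-1>q11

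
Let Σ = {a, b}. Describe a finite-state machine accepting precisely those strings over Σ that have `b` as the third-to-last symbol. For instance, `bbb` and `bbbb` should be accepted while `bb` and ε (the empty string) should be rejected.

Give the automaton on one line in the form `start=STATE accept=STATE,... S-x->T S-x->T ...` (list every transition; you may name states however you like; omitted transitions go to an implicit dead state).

start=q0 accept=q11,q12,q13,q14 q0-a->q1 q0-b->q2 q1-a->q3 q1-b->q4 q2-a->q5 q2-b->q6 q3-a->q7 q3-b->q8 q4-a->q9 q4-b->q10 q5-a->q11 q5-b->q12 q6-a->q13 q6-b->q14 q7-a->q7 q7-b->q8 q8-a->q9 q8-b->q10 q9-a->q11 q9-b->q12 q10-a->q13 q10-b->q14 q11-a->q7 q11-b->q8 q12-a->q9 q12-b->q10 q13-a->q11 q13-b->q12 q14-a->q13 q14-b->q14

Because acceptance depends on a position counted from the end, the machine has to buffer the most recent 3 symbols. Make each state the string of the last up-to-3 symbols read; on input `x` shift the window left and append `x`. Accept when the buffered window has length 3 and begins with `b`.
15 states suffice.
          a    b  
>  q0     q1   q2 
   q1     q3   q4 
   q2     q5   q6 
   q3     q7   q8 
   q4     q9  q10 
   q5    q11  q12 
   q6    q13  q14 
   q7     q7   q8 
   q8     q9  q10 
   q9    q11  q12 
   q10   q13  q14 
 * q11    q7   q8 
 * q12    q9  q10 
 * q13   q11  q12 
 * q14   q13  q14 
(> = start, * = accepting)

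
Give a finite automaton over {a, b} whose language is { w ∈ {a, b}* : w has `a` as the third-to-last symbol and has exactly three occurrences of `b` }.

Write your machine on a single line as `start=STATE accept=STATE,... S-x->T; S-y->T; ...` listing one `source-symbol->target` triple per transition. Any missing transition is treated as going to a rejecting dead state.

start=q0; accept=q7,q12,q13,q15; q0-a->q0; q0-b->q1; q1-a->q2; q1-b->q3; q2-a->q2; q2-b->q4; q3-a->q5; q3-b->q6; q4-a->q5; q4-b->q7; q5-a->q8; q5-b->q9; q6-a->q10; q6-b->q11; q7-a->q10; q7-b->q11; q8-a->q8; q8-b->q12; q9-a->q13; q9-b->q11; q10-a->q14; q10-b->q11; q11-a->q11; q11-b->q11; q12-a->q13; q12-b->q11; q13-a->q14; q13-b->q11; q14-a->q15; q14-b->q11; q15-a->q15; q15-b->q11

Build one automaton per condition and run them in lockstep. The first has 15 states tracking the last 3 symbols read; the second has 5 states tracking the count of `b`s, saturating at 4. A product state is a pair (one from each), accepting exactly when both do. Minimizing collapses redundant product states.
With 16 states:
          a    b  
>  q0     q0   q1 
   q1     q2   q3 
   q2     q2   q4 
   q3     q5   q6 
   q4     q5   q7 
   q5     q8   q9 
   q6    q10  q11 
 * q7    q10  q11 
   q8     q8  q12 
   q9    q13  q11 
   q10   q14  q11 
   q11   q11  q11 
 * q12   q13  q11 
 * q13   q14  q11 
   q14   q15  q11 
 * q15   q15  q11 
(> = start, * = accepting)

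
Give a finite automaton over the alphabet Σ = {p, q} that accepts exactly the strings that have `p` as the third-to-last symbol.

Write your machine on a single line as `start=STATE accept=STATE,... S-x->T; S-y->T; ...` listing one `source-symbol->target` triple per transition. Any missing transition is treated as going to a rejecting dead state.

Because acceptance depends on a position counted from the end, the machine has to buffer the most recent 3 symbols. Make each state the string of the last up-to-3 symbols read; on input `x` shift the window left and append `x`. Accept when the buffered window has length 3 and begins with `p`.
With 15 states:
          p    q  
>  s0     s1   s2 
   s1     s3   s4 
   s2     s5   s6 
   s3     s7   s8 
   s4     s9  s10 
   s5    s11  s12 
   s6    s13  s14 
 * s7     s7   s8 
 * s8     s9  s10 
 * s9    s11  s12 
 * s10   s13  s14 
   s11    s7   s8 
   s12    s9  s10 
   s13   s11  s12 
   s14   s13  s14 
(> = start, * = accepting)

start=s0; accept=s7,s8,s9,s10; s0-p->s1; s0-q->s2; s1-p->s3; s1-q->s4; s2-p->s5; s2-q->s6; s3-p->s7; s3-q->s8; s4-p->s9; s4-q->s10; s5-p->s11; s5-q->s12; s6-p->s13; s6-q->s14; s7-p->s7; s7-q->s8; s8-p->s9; s8-q->s10; s9-p->s11; s9-q->s12; s10-p->s13; s10-q->s14; s11-p->s7; s11-q->s8; s12-p->s9; s12-q->s10; s13-p->s11; s13-q->s12; s14-p->s13; s14-q->s14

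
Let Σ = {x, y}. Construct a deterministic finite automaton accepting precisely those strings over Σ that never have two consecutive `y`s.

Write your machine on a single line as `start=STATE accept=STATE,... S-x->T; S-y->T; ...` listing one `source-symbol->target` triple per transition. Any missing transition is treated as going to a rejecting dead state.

This is the complement of 'contains `yy`'. Use the same substring-matching states — q0 through q2 holding how much of `yy` has just been matched — but flip the accepting set: everything except the trap q2 accepts.
3 states suffice.
        x   y  
>* q0   q0  q1 
 * q1   q0  q2 
   q2   q2  q2 
(> = start, * = accepting)

start=q0; accept=q0,q1; q0-x->q0; q0-y->q1; q1-x->q0; q1-y->q2; q2-x->q2; q2-y->q2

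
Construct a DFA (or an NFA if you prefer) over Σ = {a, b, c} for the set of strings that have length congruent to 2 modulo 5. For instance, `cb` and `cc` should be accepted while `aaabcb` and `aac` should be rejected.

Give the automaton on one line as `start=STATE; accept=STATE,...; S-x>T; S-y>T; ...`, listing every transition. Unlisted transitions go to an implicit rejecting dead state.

start=q0; accept=q2; q0-a>q1; q0-b>q1; q0-c>q1; q1-a>q2; q1-b>q2; q1-c>q2; q2-a>q3; q2-b>q3; q2-c>q3; q3-a>q4; q3-b>q4; q3-c>q4; q4-a>q0; q4-b>q0; q4-c>q0

Only the length mod 5 matters, so use a 5-cycle: from any state, every input symbol moves to the next state, wrapping q4 back to q0. Mark q2 accepting.
With 5 states:
        a   b   c  
>  q0   q1  q1  q1 
   q1   q2  q2  q2 
 * q2   q3  q3  q3 
   q3   q4  q4  q4 
   q4   q0  q0  q0 
(> = start, * = accepting)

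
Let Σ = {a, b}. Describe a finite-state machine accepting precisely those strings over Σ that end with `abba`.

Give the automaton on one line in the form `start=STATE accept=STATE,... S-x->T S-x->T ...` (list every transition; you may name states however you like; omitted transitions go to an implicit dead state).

Let each state record the length of the longest suffix of the input read so far that is also a prefix of `abba`. s1 means the last symbol is `a`; s2 means the last 2 symbols are `ab`; s3 means the last 3 symbols are `abb`; s4 means the last 4 symbols are `abba`. Accept only at s4, where the string currently ends in `abba`.
A 5-state machine:
        a   b  
>  s0   s1  s0 
   s1   s1  s2 
   s2   s1  s3 
   s3   s4  s0 
 * s4   s1  s2 
(> = start, * = accepting)

start=s0 accept=s4 s0-a->s1 s0-b->s0 s1-a->s1 s1-b->s2 s2-a->s1 s2-b->s3 s3-a->s4 s3-b->s0 s4-a->s1 s4-b->s2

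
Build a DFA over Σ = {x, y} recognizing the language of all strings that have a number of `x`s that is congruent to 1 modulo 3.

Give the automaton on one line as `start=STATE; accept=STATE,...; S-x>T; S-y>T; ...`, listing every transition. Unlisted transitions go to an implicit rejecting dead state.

start=q0; accept=q1; q0-x>q1; q0-y>q0; q1-x>q2; q1-y>q1; q2-x>q0; q2-y>q2

Keep the running count of `x`s modulo 3: each `x` advances along the cycle q0 → q1 → q2 → q0 while other symbols loop. Accept at q1.
        x   y  
>  q0   q1  q0 
 * q1   q2  q1 
   q2   q0  q2 
(> = start, * = accepting)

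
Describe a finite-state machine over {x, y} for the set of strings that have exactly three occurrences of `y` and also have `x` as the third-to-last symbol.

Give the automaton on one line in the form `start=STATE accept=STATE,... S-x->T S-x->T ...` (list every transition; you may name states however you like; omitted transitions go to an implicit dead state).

start=s0 accept=s7,s12,s13,s15 s0-x->s0 s0-y->s1 s1-x->s2 s1-y->s3 s2-x->s2 s2-y->s4 s3-x->s5 s3-y->s6 s4-x->s5 s4-y->s7 s5-x->s8 s5-y->s9 s6-x->s10 s6-y->s11 s7-x->s10 s7-y->s11 s8-x->s8 s8-y->s12 s9-x->s13 s9-y->s11 s10-x->s14 s10-y->s11 s11-x->s11 s11-y->s11 s12-x->s13 s12-y->s11 s13-x->s14 s13-y->s11 s14-x->s15 s14-y->s11 s15-x->s15 s15-y->s11

Handle the two conditions separately and then intersect. The first has 5 states tracking the count of `y`s, saturating at 4; the second has 15 states tracking the last 3 symbols read. A product state is a pair (one from each), accepting exactly when both do. Equivalent product states are then merged.
16 states suffice.
          x    y  
>  s0     s0   s1 
   s1     s2   s3 
   s2     s2   s4 
   s3     s5   s6 
   s4     s5   s7 
   s5     s8   s9 
   s6    s10  s11 
 * s7    s10  s11 
   s8     s8  s12 
   s9    s13  s11 
   s10   s14  s11 
   s11   s11  s11 
 * s12   s13  s11 
 * s13   s14  s11 
   s14   s15  s11 
 * s15   s15  s11 
(> = start, * = accepting)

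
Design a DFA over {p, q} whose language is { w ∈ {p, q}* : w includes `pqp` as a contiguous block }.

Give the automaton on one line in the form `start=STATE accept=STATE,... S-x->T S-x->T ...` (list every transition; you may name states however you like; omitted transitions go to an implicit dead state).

start=S0 accept=S3 S0-p->S1 S0-q->S0 S1-p->S1 S1-q->S2 S2-p->S3 S2-q->S0 S3-p->S3 S3-q->S3

Track how much of `pqp` has been matched so far: state S0 is no progress, S3 is the absorbing accept state reached once `pqp` has occurred. Intermediate states record partial matches; on a mismatch, fall back to the longest reusable overlap.
        p   q  
>  S0   S1  S0 
   S1   S1  S2 
   S2   S3  S0 
 * S3   S3  S3 
(> = start, * = accepting)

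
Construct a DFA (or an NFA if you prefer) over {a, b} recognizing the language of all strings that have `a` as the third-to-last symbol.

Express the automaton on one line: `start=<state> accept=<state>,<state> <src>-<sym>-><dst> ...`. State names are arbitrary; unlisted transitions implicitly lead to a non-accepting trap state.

Because acceptance depends on a position counted from the end, the machine has to buffer the most recent 3 symbols. Make each state the string of the last up-to-3 symbols read; on input `x` shift the window left and append `x`. Accept when the buffered window has length 3 and begins with `a`.
15 states suffice.
          a    b  
>  s0     s1   s2 
   s1     s3   s4 
   s2     s5   s6 
   s3     s7   s8 
   s4     s9  s10 
   s5    s11  s12 
   s6    s13  s14 
 * s7     s7   s8 
 * s8     s9  s10 
 * s9    s11  s12 
 * s10   s13  s14 
   s11    s7   s8 
   s12    s9  s10 
   s13   s11  s12 
   s14   s13  s14 
(> = start, * = accepting)

start=s0 accept=s7,s8,s9,s10 s0-a->s1 s0-b->s2 s1-a->s3 s1-b->s4 s2-a->s5 s2-b->s6 s3-a->s7 s3-b->s8 s4-a->s9 s4-b->s10 s5-a->s11 s5-b->s12 s6-a->s13 s6-b->s14 s7-a->s7 s7-b->s8 s8-a->s9 s8-b->s10 s9-a->s11 s9-b->s12 s10-a->s13 s10-b->s14 s11-a->s7 s11-b->s8 s12-a->s9 s12-b->s10 s13-a->s11 s13-b->s12 s14-a->s13 s14-b->s14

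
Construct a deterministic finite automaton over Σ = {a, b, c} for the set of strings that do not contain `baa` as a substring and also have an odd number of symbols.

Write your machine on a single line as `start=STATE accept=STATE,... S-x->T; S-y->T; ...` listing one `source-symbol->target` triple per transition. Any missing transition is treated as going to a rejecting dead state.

Build one automaton per condition and run them in lockstep. One (4 states) tracks partial matches of the forbidden pattern `baa`; the other (2 states) tracks the input length modulo 2. Each combined state is a pair, one component from each; accept when both components accept. After merging equivalent states the machine shrinks.
A 7-state machine:
        a   b   c  
>  q0   q1  q2  q1 
 * q1   q0  q3  q0 
 * q2   q4  q3  q0 
   q3   q5  q2  q1 
   q4   q6  q2  q1 
 * q5   q6  q3  q0 
   q6   q6  q6  q6 
(> = start, * = accepting)

start=q0; accept=q1,q2,q5; q0-a->q1; q0-b->q2; q0-c->q1; q1-a->q0; q1-b->q3; q1-c->q0; q2-a->q4; q2-b->q3; q2-c->q0; q3-a->q5; q3-b->q2; q3-c->q1; q4-a->q6; q4-b->q2; q4-c->q1; q5-a->q6; q5-b->q3; q5-c->q0; q6-a->q6; q6-b->q6; q6-c->q6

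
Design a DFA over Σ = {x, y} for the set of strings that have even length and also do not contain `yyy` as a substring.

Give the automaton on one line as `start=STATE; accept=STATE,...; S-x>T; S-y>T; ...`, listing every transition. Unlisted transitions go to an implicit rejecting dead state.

Build one automaton per condition and run them in lockstep. One (2 states) tracks the input length modulo 2; the other (4 states) tracks partial matches of the forbidden pattern `yyy`. Each combined state is a pair, one component from each; accept when both components accept.
With 8 states:
       x  y 
>* A   B  C 
   B   A  D 
   C   A  E 
 * D   B  F 
 * E   B  G 
   F   A  H 
   G   H  H 
   H   G  G 
(> = start, * = accepting)

start=A; accept=A,D,E; A-x>B; A-y>C; B-x>A; B-y>D; C-x>A; C-y>E; D-x>B; D-y>F; E-x>B; E-y>G; F-x>A; F-y>H; G-x>H; G-y>H; H-x>G; H-y>G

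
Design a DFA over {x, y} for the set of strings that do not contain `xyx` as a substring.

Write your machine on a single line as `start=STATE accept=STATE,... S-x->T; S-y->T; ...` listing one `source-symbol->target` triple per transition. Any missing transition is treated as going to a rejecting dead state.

Track partial matches of the forbidden pattern `xyx`. State S3 is a dead state reached once `xyx` has occurred; every other state accepts. S0 means no part of `xyx` is currently matched.
        x   y  
>* S0   S1  S0 
 * S1   S1  S2 
 * S2   S3  S0 
   S3   S3  S3 
(> = start, * = accepting)

start=S0; accept=S0,S1,S2; S0-x->S1; S0-y->S0; S1-x->S1; S1-y->S2; S2-x->S3; S2-y->S0; S3-x->S3; S3-y->S3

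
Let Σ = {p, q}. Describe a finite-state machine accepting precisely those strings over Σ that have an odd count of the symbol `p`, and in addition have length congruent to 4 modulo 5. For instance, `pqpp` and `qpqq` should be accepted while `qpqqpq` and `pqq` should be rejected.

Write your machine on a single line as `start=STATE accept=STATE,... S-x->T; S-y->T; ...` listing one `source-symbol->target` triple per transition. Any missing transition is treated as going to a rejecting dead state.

Run two small machines in parallel and take their product. The first has 2 states tracking the count of `p`s modulo 2; the second has 5 states tracking the input length modulo 5. A product state is a pair (one from each), accepting exactly when both do.
10 states suffice.
        p   q  
>  S0   S1  S2 
   S1   S3  S4 
   S2   S4  S3 
   S3   S5  S6 
   S4   S6  S5 
   S5   S7  S8 
   S6   S8  S7 
   S7   S9  S0 
 * S8   S0  S9 
   S9   S2  S1 
(> = start, * = accepting)

start=S0; accept=S8; S0-p->S1; S0-q->S2; S1-p->S3; S1-q->S4; S2-p->S4; S2-q->S3; S3-p->S5; S3-q->S6; S4-p->S6; S4-q->S5; S5-p->S7; S5-q->S8; S6-p->S8; S6-q->S7; S7-p->S9; S7-q->S0; S8-p->S0; S8-q->S9; S9-p->S2; S9-q->S1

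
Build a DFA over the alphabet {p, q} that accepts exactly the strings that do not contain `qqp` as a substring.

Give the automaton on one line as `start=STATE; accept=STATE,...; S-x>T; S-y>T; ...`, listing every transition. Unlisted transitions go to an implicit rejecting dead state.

Track partial matches of the forbidden pattern `qqp`. State S3 is a dead state reached once `qqp` has occurred; every other state accepts. S0 means no part of `qqp` is currently matched.
        p   q  
>* S0   S0  S1 
 * S1   S0  S2 
 * S2   S3  S2 
   S3   S3  S3 
(> = start, * = accepting)

start=S0; accept=S0,S1,S2; S0-p>S0; S0-q>S1; S1-p>S0; S1-q>S2; S2-p>S3; S2-q>S2; S3-p>S3; S3-q>S3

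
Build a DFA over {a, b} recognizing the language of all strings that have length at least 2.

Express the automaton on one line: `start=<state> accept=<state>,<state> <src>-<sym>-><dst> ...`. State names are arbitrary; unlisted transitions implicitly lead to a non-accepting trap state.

We only need to distinguish lengths 0, 1, …, 2, and '>2'. Chain S0 → S1 → S2 → S3 on every symbol, with S3 looping. Accepting states: {S2, S3}.
        a   b  
>  S0   S1  S1 
   S1   S2  S2 
 * S2   S3  S3 
 * S3   S3  S3 
(> = start, * = accepting)

start=S0 accept=S2,S3 S0-a->S1 S0-b->S1 S1-a->S2 S1-b->S2 S2-a->S3 S2-b->S3 S3-a->S3 S3-b->S3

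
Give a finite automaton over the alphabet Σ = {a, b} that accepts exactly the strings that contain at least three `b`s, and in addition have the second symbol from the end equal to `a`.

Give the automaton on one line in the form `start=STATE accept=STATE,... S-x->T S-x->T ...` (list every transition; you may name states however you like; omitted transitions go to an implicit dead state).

start=q0 accept=q12,q15,q16,q18 q0-a->q1 q0-b->q2 q1-a->q3 q1-b->q4 q2-a->q5 q2-b->q6 q3-a->q3 q3-b->q4 q4-a->q5 q4-b->q6 q5-a->q7 q5-b->q8 q6-a->q9 q6-b->q10 q7-a->q7 q7-b->q8 q8-a->q9 q8-b->q10 q9-a->q11 q9-b->q12 q10-a->q13 q10-b->q14 q11-a->q11 q11-b->q12 q12-a->q13 q12-b->q14 q13-a->q15 q13-b->q16 q14-a->q17 q14-b->q14 q15-a->q15 q15-b->q16 q16-a->q17 q16-b->q14 q17-a->q18 q17-b->q16 q18-a->q18 q18-b->q16

Build one automaton per condition and run them in lockstep. The first has 5 states tracking the count of `b`s, saturating at 4; the second has 7 states tracking the last 2 symbols read. A product state is a pair (one from each), accepting exactly when both do.
With 19 states:
          a    b  
>  q0     q1   q2 
   q1     q3   q4 
   q2     q5   q6 
   q3     q3   q4 
   q4     q5   q6 
   q5     q7   q8 
   q6     q9  q10 
   q7     q7   q8 
   q8     q9  q10 
   q9    q11  q12 
   q10   q13  q14 
   q11   q11  q12 
 * q12   q13  q14 
   q13   q15  q16 
   q14   q17  q14 
 * q15   q15  q16 
 * q16   q17  q14 
   q17   q18  q16 
 * q18   q18  q16 
(> = start, * = accepting)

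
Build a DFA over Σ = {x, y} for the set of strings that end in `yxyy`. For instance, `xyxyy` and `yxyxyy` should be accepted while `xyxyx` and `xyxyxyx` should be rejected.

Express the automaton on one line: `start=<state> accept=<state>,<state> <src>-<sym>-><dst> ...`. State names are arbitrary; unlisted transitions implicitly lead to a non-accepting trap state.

start=A accept=E A-x->A A-y->B B-x->C B-y->B C-x->A C-y->D D-x->C D-y->E E-x->C E-y->B

Let each state record the length of the longest suffix of the input read so far that is also a prefix of `yxyy`. B means the last symbol is `y`; C means the last 2 symbols are `yx`; D means the last 3 symbols are `yxy`; E means the last 4 symbols are `yxyy`. Accept only at E, where the string currently ends in `yxyy`.
A 5-state machine:
       x  y 
>  A   A  B 
   B   C  B 
   C   A  D 
   D   C  E 
 * E   C  B 
(> = start, * = accepting)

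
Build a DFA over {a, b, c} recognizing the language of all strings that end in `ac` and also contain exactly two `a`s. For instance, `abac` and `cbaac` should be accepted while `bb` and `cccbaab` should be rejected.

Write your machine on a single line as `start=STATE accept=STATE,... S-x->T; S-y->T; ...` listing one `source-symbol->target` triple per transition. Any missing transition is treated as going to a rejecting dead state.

start=q0; accept=q4; q0-a->q1; q0-b->q0; q0-c->q0; q1-a->q2; q1-b->q1; q1-c->q1; q2-a->q3; q2-b->q3; q2-c->q4; q3-a->q3; q3-b->q3; q3-c->q3; q4-a->q3; q4-b->q3; q4-c->q3

Build one automaton per condition and run them in lockstep. The first has 3 states tracking how much of the suffix `ac` has currently been matched; the second has 4 states tracking the count of `a`s, saturating at 3. A product state is a pair (one from each), accepting exactly when both do. Equivalent product states are then merged.
With 5 states:
        a   b   c  
>  q0   q1  q0  q0 
   q1   q2  q1  q1 
   q2   q3  q3  q4 
   q3   q3  q3  q3 
 * q4   q3  q3  q3 
(> = start, * = accepting)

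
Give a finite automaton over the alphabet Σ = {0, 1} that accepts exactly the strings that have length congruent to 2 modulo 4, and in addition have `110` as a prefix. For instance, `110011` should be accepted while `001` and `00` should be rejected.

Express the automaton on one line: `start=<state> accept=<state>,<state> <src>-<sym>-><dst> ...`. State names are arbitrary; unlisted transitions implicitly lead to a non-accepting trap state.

Build one automaton per condition and run them in lockstep. The first has 4 states tracking the input length modulo 4; the second has 5 states tracking whether the input so far still matches the prefix `110`. A product state is a pair (one from each), accepting exactly when both do. Minimizing collapses redundant product states.
An 8-state machine:
        0   1  
>  s0   s1  s2 
   s1   s1  s1 
   s2   s1  s3 
   s3   s4  s1 
   s4   s5  s5 
   s5   s6  s6 
   s6   s7  s7 
 * s7   s4  s4 
(> = start, * = accepting)

start=s0 accept=s7 s0-0->s1 s0-1->s2 s1-0->s1 s1-1->s1 s2-0->s1 s2-1->s3 s3-0->s4 s3-1->s1 s4-0->s5 s4-1->s5 s5-0->s6 s5-1->s6 s6-0->s7 s6-1->s7 s7-0->s4 s7-1->s4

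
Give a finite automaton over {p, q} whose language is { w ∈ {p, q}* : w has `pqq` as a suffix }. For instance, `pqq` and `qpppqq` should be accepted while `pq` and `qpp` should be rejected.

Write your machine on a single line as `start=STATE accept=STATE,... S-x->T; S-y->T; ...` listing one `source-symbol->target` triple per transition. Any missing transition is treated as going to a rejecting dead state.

Remember how much of `pqq` the current input suffix matches. State S0 means no match yet; S1 means the last symbol is `p`; S2 means the last 2 symbols are `pq`; S3 means the last 3 symbols are `pqq`. Only S3 accepts. On a mismatch, fall back to the longest proper suffix that is still a prefix of `pqq`.
A 4-state machine:
        p   q  
>  S0   S1  S0 
   S1   S1  S2 
   S2   S1  S3 
 * S3   S1  S0 
(> = start, * = accepting)

start=S0; accept=S3; S0-p->S1; S0-q->S0; S1-p->S1; S1-q->S2; S2-p->S1; S2-q->S3; S3-p->S1; S3-q->S0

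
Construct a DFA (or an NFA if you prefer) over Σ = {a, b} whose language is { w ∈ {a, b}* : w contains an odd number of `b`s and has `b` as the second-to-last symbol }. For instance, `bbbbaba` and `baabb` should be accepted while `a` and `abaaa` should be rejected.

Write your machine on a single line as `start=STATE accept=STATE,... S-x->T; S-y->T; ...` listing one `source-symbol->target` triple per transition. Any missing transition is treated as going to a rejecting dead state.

start=s0; accept=s2,s5; s0-a->s0; s0-b->s1; s1-a->s2; s1-b->s3; s2-a->s4; s2-b->s3; s3-a->s0; s3-b->s5; s4-a->s4; s4-b->s3; s5-a->s2; s5-b->s3

Handle the two conditions separately and then intersect. The first has 2 states tracking the count of `b`s modulo 2; the second has 7 states tracking the last 2 symbols read. A product state is a pair (one from each), accepting exactly when both do. Minimizing collapses redundant product states.
A 6-state machine:
        a   b  
>  s0   s0  s1 
   s1   s2  s3 
 * s2   s4  s3 
   s3   s0  s5 
   s4   s4  s3 
 * s5   s2  s3 
(> = start, * = accepting)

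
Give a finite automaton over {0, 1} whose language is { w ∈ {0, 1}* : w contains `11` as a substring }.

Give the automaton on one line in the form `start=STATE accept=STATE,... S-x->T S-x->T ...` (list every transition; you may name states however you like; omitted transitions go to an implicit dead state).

start=s0 accept=s2 s0-0->s0 s0-1->s1 s1-0->s0 s1-1->s2 s2-0->s2 s2-1->s2

Track how much of `11` has been matched so far: state s0 is no progress, s2 is the absorbing accept state reached once `11` has occurred. Intermediate states record partial matches; on a mismatch, fall back to the longest reusable overlap.
3 states suffice.
        0   1  
>  s0   s0  s1 
   s1   s0  s2 
 * s2   s2  s2 
(> = start, * = accepting)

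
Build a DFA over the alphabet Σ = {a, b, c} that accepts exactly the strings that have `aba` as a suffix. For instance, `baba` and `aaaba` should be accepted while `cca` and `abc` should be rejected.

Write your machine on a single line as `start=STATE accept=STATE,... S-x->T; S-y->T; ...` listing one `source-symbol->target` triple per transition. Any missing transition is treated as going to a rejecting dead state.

Remember how much of `aba` the current input suffix matches. State q0 means no match yet; q1 means the last symbol is `a`; q2 means the last 2 symbols are `ab`; q3 means the last 3 symbols are `aba`. Only q3 accepts. On a mismatch, fall back to the longest proper suffix that is still a prefix of `aba`.
With 4 states:
        a   b   c  
>  q0   q1  q0  q0 
   q1   q1  q2  q0 
   q2   q3  q0  q0 
 * q3   q1  q2  q0 
(> = start, * = accepting)

start=q0; accept=q3; q0-a->q1; q0-b->q0; q0-c->q0; q1-a->q1; q1-b->q2; q1-c->q0; q2-a->q3; q2-b->q0; q2-c->q0; q3-a->q1; q3-b->q2; q3-c->q0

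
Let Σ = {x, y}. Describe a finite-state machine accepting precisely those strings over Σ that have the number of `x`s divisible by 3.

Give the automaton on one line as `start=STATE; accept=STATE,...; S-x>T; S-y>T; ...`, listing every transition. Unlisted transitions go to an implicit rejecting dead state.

The only thing that matters is how many `x`s have appeared, reduced mod 3. Use one state per residue: q0 for 0, …, q2 for 2. Reading `x` moves to the next residue; anything else stays put. q0 is accepting.
3 states suffice.
        x   y  
>* q0   q1  q0 
   q1   q2  q1 
   q2   q0  q2 
(> = start, * = accepting)

start=q0; accept=q0; q0-x>q1; q0-y>q0; q1-x>q2; q1-y>q1; q2-x>q0; q2-y>q2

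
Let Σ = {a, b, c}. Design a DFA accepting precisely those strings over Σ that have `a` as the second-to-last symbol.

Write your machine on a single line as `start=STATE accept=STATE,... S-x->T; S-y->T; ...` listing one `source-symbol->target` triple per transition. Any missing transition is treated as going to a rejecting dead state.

Because acceptance depends on a position counted from the end, the machine has to buffer the most recent 2 symbols. Make each state the string of the last up-to-2 symbols read; on input `x` shift the window left and append `x`. Accept when the buffered window has length 2 and begins with `a`.
13 states suffice.
          a    b    c  
>  s0     s1   s2   s3 
   s1     s4   s5   s6 
   s2     s7   s8   s9 
   s3    s10  s11  s12 
 * s4     s4   s5   s6 
 * s5     s7   s8   s9 
 * s6    s10  s11  s12 
   s7     s4   s5   s6 
   s8     s7   s8   s9 
   s9    s10  s11  s12 
   s10    s4   s5   s6 
   s11    s7   s8   s9 
   s12   s10  s11  s12 
(> = start, * = accepting)

start=s0; accept=s4,s5,s6; s0-a->s1; s0-b->s2; s0-c->s3; s1-a->s4; s1-b->s5; s1-c->s6; s2-a->s7; s2-b->s8; s2-c->s9; s3-a->s10; s3-b->s11; s3-c->s12; s4-a->s4; s4-b->s5; s4-c->s6; s5-a->s7; s5-b->s8; s5-c->s9; s6-a->s10; s6-b->s11; s6-c->s12; s7-a->s4; s7-b->s5; s7-c->s6; s8-a->s7; s8-b->s8; s8-c->s9; s9-a->s10; s9-b->s11; s9-c->s12; s10-a->s4; s10-b->s5; s10-c->s6; s11-a->s7; s11-b->s8; s11-c->s9; s12-a->s10; s12-b->s11; s12-c->s12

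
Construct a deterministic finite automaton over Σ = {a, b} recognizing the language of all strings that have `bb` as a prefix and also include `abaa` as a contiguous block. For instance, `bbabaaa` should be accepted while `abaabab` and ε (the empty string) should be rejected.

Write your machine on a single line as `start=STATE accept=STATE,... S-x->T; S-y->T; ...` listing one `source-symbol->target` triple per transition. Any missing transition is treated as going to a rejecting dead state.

start=S0; accept=S7; S0-a->S1; S0-b->S2; S1-a->S1; S1-b->S1; S2-a->S1; S2-b->S3; S3-a->S4; S3-b->S3; S4-a->S4; S4-b->S5; S5-a->S6; S5-b->S3; S6-a->S7; S6-b->S5; S7-a->S7; S7-b->S7

Handle the two conditions separately and then intersect. One (4 states) tracks whether the input so far still matches the prefix `bb`; the other (5 states) tracks whether and how much of `abaa` has been seen. Each combined state is a pair, one component from each; accept when both components accept. After merging equivalent states the machine shrinks.
        a   b  
>  S0   S1  S2 
   S1   S1  S1 
   S2   S1  S3 
   S3   S4  S3 
   S4   S4  S5 
   S5   S6  S3 
   S6   S7  S5 
 * S7   S7  S7 
(> = start, * = accepting)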